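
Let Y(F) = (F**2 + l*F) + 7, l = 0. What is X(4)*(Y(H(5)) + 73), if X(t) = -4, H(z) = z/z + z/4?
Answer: -1361/4 ≈ -340.25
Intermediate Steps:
H(z) = 1 + z/4 (H(z) = 1 + z*(1/4) = 1 + z/4)
Y(F) = 7 + F**2 (Y(F) = (F**2 + 0*F) + 7 = (F**2 + 0) + 7 = F**2 + 7 = 7 + F**2)
X(4)*(Y(H(5)) + 73) = -4*((7 + (1 + (1/4)*5)**2) + 73) = -4*((7 + (1 + 5/4)**2) + 73) = -4*((7 + (9/4)**2) + 73) = -4*((7 + 81/16) + 73) = -4*(193/16 + 73) = -4*1361/16 = -1361/4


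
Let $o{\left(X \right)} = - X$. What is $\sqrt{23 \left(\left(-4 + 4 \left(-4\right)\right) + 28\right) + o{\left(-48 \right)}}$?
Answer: $2 \sqrt{58} \approx 15.232$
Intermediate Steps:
$\sqrt{23 \left(\left(-4 + 4 \left(-4\right)\right) + 28\right) + o{\left(-48 \right)}} = \sqrt{23 \left(\left(-4 + 4 \left(-4\right)\right) + 28\right) - -48} = \sqrt{23 \left(\left(-4 - 16\right) + 28\right) + 48} = \sqrt{23 \left(-20 + 28\right) + 48} = \sqrt{23 \cdot 8 + 48} = \sqrt{184 + 48} = \sqrt{232} = 2 \sqrt{58}$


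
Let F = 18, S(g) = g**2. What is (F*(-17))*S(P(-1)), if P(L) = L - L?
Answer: 0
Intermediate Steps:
P(L) = 0
(F*(-17))*S(P(-1)) = (18*(-17))*0**2 = -306*0 = 0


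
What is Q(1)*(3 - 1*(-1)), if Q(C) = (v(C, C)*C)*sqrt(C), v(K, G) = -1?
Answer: -4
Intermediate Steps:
Q(C) = -C**(3/2) (Q(C) = (-C)*sqrt(C) = -C**(3/2))
Q(1)*(3 - 1*(-1)) = (-1**(3/2))*(3 - 1*(-1)) = (-1*1)*(3 + 1) = -1*4 = -4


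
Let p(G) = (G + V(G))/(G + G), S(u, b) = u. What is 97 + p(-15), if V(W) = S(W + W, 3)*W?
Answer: 165/2 ≈ 82.500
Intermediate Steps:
V(W) = 2*W**2 (V(W) = (W + W)*W = (2*W)*W = 2*W**2)
p(G) = (G + 2*G**2)/(2*G) (p(G) = (G + 2*G**2)/(G + G) = (G + 2*G**2)/((2*G)) = (G + 2*G**2)*(1/(2*G)) = (G + 2*G**2)/(2*G))
97 + p(-15) = 97 + (1/2 - 15) = 97 - 29/2 = 165/2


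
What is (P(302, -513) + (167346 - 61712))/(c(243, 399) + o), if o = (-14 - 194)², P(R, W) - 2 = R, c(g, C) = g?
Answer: 105938/43507 ≈ 2.4350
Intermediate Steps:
P(R, W) = 2 + R
o = 43264 (o = (-208)² = 43264)
(P(302, -513) + (167346 - 61712))/(c(243, 399) + o) = ((2 + 302) + (167346 - 61712))/(243 + 43264) = (304 + 105634)/43507 = 105938*(1/43507) = 105938/43507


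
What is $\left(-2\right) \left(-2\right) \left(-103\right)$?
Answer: $-412$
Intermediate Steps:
$\left(-2\right) \left(-2\right) \left(-103\right) = 4 \left(-103\right) = -412$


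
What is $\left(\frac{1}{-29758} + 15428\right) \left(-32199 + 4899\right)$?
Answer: $- \frac{6266802673950}{14879} \approx -4.2118 \cdot 10^{8}$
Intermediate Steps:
$\left(\frac{1}{-29758} + 15428\right) \left(-32199 + 4899\right) = \left(- \frac{1}{29758} + 15428\right) \left(-27300\right) = \frac{459106423}{29758} \left(-27300\right) = - \frac{6266802673950}{14879}$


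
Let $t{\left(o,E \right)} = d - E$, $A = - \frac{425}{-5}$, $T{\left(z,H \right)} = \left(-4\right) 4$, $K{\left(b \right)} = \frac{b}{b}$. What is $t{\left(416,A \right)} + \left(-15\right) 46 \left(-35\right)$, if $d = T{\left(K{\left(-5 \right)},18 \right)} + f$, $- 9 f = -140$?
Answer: $\frac{216581}{9} \approx 24065.0$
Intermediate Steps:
$K{\left(b \right)} = 1$
$T{\left(z,H \right)} = -16$
$f = \frac{140}{9}$ ($f = \left(- \frac{1}{9}\right) \left(-140\right) = \frac{140}{9} \approx 15.556$)
$A = 85$ ($A = \left(-425\right) \left(- \frac{1}{5}\right) = 85$)
$d = - \frac{4}{9}$ ($d = -16 + \frac{140}{9} = - \frac{4}{9} \approx -0.44444$)
$t{\left(o,E \right)} = - \frac{4}{9} - E$
$t{\left(416,A \right)} + \left(-15\right) 46 \left(-35\right) = \left(- \frac{4}{9} - 85\right) + \left(-15\right) 46 \left(-35\right) = \left(- \frac{4}{9} - 85\right) - -24150 = - \frac{769}{9} + 24150 = \frac{216581}{9}$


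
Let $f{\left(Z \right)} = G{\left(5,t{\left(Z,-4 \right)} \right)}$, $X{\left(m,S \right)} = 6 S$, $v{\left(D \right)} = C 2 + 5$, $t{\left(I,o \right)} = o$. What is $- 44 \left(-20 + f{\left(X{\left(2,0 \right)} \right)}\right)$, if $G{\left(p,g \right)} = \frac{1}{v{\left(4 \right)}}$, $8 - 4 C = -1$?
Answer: $\frac{16632}{19} \approx 875.37$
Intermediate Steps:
$C = \frac{9}{4}$ ($C = 2 - - \frac{1}{4} = 2 + \frac{1}{4} = \frac{9}{4} \approx 2.25$)
$v{\left(D \right)} = \frac{19}{2}$ ($v{\left(D \right)} = \frac{9}{4} \cdot 2 + 5 = \frac{9}{2} + 5 = \frac{19}{2}$)
$G{\left(p,g \right)} = \frac{2}{19}$ ($G{\left(p,g \right)} = \frac{1}{\frac{19}{2}} = \frac{2}{19}$)
$f{\left(Z \right)} = \frac{2}{19}$
$- 44 \left(-20 + f{\left(X{\left(2,0 \right)} \right)}\right) = - 44 \left(-20 + \frac{2}{19}\right) = \left(-44\right) \left(- \frac{378}{19}\right) = \frac{16632}{19}$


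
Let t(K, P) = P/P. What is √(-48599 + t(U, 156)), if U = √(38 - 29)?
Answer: 47*I*√22 ≈ 220.45*I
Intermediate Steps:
U = 3 (U = √9 = 3)
t(K, P) = 1
√(-48599 + t(U, 156)) = √(-48599 + 1) = √(-48598) = 47*I*√22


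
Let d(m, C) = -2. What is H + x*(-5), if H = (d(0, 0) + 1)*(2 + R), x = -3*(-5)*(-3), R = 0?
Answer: 223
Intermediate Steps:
x = -45 (x = 15*(-3) = -45)
H = -2 (H = (-2 + 1)*(2 + 0) = -1*2 = -2)
H + x*(-5) = -2 - 45*(-5) = -2 + 225 = 223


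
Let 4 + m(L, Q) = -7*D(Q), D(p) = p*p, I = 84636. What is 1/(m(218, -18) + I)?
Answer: 1/82364 ≈ 1.2141e-5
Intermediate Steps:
D(p) = p**2
m(L, Q) = -4 - 7*Q**2
1/(m(218, -18) + I) = 1/((-4 - 7*(-18)**2) + 84636) = 1/((-4 - 7*324) + 84636) = 1/((-4 - 2268) + 84636) = 1/(-2272 + 84636) = 1/82364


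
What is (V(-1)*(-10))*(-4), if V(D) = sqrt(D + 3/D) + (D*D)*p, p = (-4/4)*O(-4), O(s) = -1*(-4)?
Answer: -160 + 80*I ≈ -160.0 + 80.0*I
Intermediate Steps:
O(s) = 4
p = -4 (p = -4/4*4 = -4*1/4*4 = -1*4 = -4)
V(D) = sqrt(D + 3/D) - 4*D**2 (V(D) = sqrt(D + 3/D) + (D*D)*(-4) = sqrt(D + 3/D) + D**2*(-4) = sqrt(D + 3/D) - 4*D**2)
(V(-1)*(-10))*(-4) = ((sqrt(-1 + 3/(-1)) - 4*(-1)**2)*(-10))*(-4) = ((sqrt(-1 + 3*(-1)) - 4*1)*(-10))*(-4) = ((sqrt(-1 - 3) - 4)*(-10))*(-4) = ((sqrt(-4) - 4)*(-10))*(-4) = ((2*I - 4)*(-10))*(-4) = ((-4 + 2*I)*(-10))*(-4) = (40 - 20*I)*(-4) = -160 + 80*I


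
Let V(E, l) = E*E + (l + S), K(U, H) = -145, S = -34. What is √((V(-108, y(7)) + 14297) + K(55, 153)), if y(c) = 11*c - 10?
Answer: √25849 ≈ 160.78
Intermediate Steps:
y(c) = -10 + 11*c
V(E, l) = -34 + l + E² (V(E, l) = E*E + (l - 34) = E² + (-34 + l) = -34 + l + E²)
√((V(-108, y(7)) + 14297) + K(55, 153)) = √(((-34 + (-10 + 11*7) + (-108)²) + 14297) - 145) = √(((-34 + (-10 + 77) + 11664) + 14297) - 145) = √(((-34 + 67 + 11664) + 14297) - 145) = √((11697 + 14297) - 145) = √(25994 - 145) = √25849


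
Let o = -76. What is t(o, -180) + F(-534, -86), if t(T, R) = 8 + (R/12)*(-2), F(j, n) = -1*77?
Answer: -39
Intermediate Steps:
F(j, n) = -77
t(T, R) = 8 - R/6 (t(T, R) = 8 + (R*(1/12))*(-2) = 8 + (R/12)*(-2) = 8 - R/6)
t(o, -180) + F(-534, -86) = (8 - 1/6*(-180)) - 77 = (8 + 30) - 77 = 38 - 77 = -39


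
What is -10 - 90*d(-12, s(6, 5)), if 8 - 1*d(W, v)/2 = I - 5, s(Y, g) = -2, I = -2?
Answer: -2710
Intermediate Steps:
d(W, v) = 30 (d(W, v) = 16 - 2*(-2 - 5) = 16 - 2*(-7) = 16 + 14 = 30)
-10 - 90*d(-12, s(6, 5)) = -10 - 90*30 = -10 - 2700 = -2710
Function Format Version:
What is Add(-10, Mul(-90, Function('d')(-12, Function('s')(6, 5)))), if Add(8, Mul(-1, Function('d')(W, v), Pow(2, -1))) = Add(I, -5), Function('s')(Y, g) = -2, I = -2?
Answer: -2710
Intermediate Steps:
Function('d')(W, v) = 30 (Function('d')(W, v) = Add(16, Mul(-2, Add(-2, -5))) = Add(16, Mul(-2, -7)) = Add(16, 14) = 30)
Add(-10, Mul(-90, Function('d')(-12, Function('s')(6, 5)))) = Add(-10, Mul(-90, 30)) = Add(-10, -2700) = -2710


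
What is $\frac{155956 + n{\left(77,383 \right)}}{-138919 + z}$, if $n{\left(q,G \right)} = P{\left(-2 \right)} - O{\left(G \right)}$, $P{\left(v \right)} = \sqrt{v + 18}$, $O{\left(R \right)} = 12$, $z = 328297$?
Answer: $\frac{77974}{94689} \approx 0.82347$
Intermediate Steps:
$P{\left(v \right)} = \sqrt{18 + v}$
$n{\left(q,G \right)} = -8$ ($n{\left(q,G \right)} = \sqrt{18 - 2} - 12 = \sqrt{16} - 12 = 4 - 12 = -8$)
$\frac{155956 + n{\left(77,383 \right)}}{-138919 + z} = \frac{155956 - 8}{-138919 + 328297} = \frac{155948}{189378} = 155948 \cdot \frac{1}{189378} = \frac{77974}{94689}$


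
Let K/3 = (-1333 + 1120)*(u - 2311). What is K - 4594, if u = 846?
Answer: 931541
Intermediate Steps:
K = 936135 (K = 3*((-1333 + 1120)*(846 - 2311)) = 3*(-213*(-1465)) = 3*312045 = 936135)
K - 4594 = 936135 - 4594 = 931541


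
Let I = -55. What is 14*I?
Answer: -770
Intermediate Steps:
14*I = 14*(-55) = -770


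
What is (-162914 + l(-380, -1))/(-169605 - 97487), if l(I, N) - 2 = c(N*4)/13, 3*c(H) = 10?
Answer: 3176779/5208294 ≈ 0.60995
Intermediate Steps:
c(H) = 10/3 (c(H) = (⅓)*10 = 10/3)
l(I, N) = 88/39 (l(I, N) = 2 + (10/3)/13 = 2 + (10/3)*(1/13) = 2 + 10/39 = 88/39)
(-162914 + l(-380, -1))/(-169605 - 97487) = (-162914 + 88/39)/(-169605 - 97487) = -6353558/39/(-267092) = -6353558/39*(-1/267092) = 3176779/5208294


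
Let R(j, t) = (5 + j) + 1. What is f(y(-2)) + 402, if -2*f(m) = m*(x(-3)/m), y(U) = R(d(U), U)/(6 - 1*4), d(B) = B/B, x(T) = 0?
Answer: 402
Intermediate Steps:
d(B) = 1
R(j, t) = 6 + j
y(U) = 7/2 (y(U) = (6 + 1)/(6 - 1*4) = 7/(6 - 4) = 7/2)
f(m) = 0 (f(m) = -m*0/m/2 = -m*0/2 = -1/2*0 = 0)
f(y(-2)) + 402 = 0 + 402 = 402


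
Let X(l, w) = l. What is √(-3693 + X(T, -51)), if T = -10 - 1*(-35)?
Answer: 2*I*√917 ≈ 60.564*I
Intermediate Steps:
T = 25 (T = -10 + 35 = 25)
√(-3693 + X(T, -51)) = √(-3693 + 25) = √(-3668) = 2*I*√917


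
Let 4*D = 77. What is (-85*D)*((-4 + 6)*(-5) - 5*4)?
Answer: 98175/2 ≈ 49088.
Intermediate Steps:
D = 77/4 (D = (1/4)*77 = 77/4 ≈ 19.250)
(-85*D)*((-4 + 6)*(-5) - 5*4) = (-85*77/4)*((-4 + 6)*(-5) - 5*4) = -6545*(2*(-5) - 20)/4 = -6545*(-10 - 20)/4 = -6545/4*(-30) = 98175/2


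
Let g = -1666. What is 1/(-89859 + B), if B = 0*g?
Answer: -1/89859 ≈ -1.1129e-5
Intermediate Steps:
B = 0 (B = 0*(-1666) = 0)
1/(-89859 + B) = 1/(-89859 + 0) = 1/(-89859) = -1/89859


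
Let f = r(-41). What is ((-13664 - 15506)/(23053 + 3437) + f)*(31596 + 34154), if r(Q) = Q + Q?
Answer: -14473876250/2649 ≈ -5.4639e+6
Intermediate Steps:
r(Q) = 2*Q
f = -82 (f = 2*(-41) = -82)
((-13664 - 15506)/(23053 + 3437) + f)*(31596 + 34154) = ((-13664 - 15506)/(23053 + 3437) - 82)*(31596 + 34154) = (-29170/26490 - 82)*65750 = (-29170*1/26490 - 82)*65750 = (-2917/2649 - 82)*65750 = -220135/2649*65750 = -14473876250/2649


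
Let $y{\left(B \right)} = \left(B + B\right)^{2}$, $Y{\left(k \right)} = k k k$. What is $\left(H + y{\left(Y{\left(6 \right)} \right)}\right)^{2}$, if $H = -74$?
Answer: $34800902500$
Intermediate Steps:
$Y{\left(k \right)} = k^{3}$ ($Y{\left(k \right)} = k^{2} k = k^{3}$)
$y{\left(B \right)} = 4 B^{2}$ ($y{\left(B \right)} = \left(2 B\right)^{2} = 4 B^{2}$)
$\left(H + y{\left(Y{\left(6 \right)} \right)}\right)^{2} = \left(-74 + 4 \left(6^{3}\right)^{2}\right)^{2} = \left(-74 + 4 \cdot 216^{2}\right)^{2} = \left(-74 + 4 \cdot 46656\right)^{2} = \left(-74 + 186624\right)^{2} = 186550^{2} = 34800902500$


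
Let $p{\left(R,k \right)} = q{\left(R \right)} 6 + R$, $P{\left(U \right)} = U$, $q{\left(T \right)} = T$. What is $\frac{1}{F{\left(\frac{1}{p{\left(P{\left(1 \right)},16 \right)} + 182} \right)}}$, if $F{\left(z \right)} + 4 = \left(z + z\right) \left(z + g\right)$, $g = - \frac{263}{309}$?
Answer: $- \frac{3679263}{14749984} \approx -0.24944$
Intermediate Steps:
$g = - \frac{263}{309}$ ($g = \left(-263\right) \frac{1}{309} = - \frac{263}{309} \approx -0.85113$)
$p{\left(R,k \right)} = 7 R$ ($p{\left(R,k \right)} = R 6 + R = 6 R + R = 7 R$)
$F{\left(z \right)} = -4 + 2 z \left(- \frac{263}{309} + z\right)$ ($F{\left(z \right)} = -4 + \left(z + z\right) \left(z - \frac{263}{309}\right) = -4 + 2 z \left(- \frac{263}{309} + z\right)$)
$\frac{1}{F{\left(\frac{1}{p{\left(P{\left(1 \right)},16 \right)} + 182} \right)}} = \frac{1}{-4 + 2 \left(\frac{1}{7 \cdot 1 + 182}\right)^{2} - \frac{526}{309 \left(7 \cdot 1 + 182\right)}} = \frac{1}{-4 + 2 \left(\frac{1}{7 + 182}\right)^{2} - \frac{526}{309 \left(7 + 182\right)}} = \frac{1}{-4 + 2 \left(\frac{1}{189}\right)^{2} - \frac{526}{309 \cdot 189}} = \frac{1}{-4 + \frac{2}{35721} - \frac{526}{58401}} = \frac{1}{- \frac{14749984}{3679263}} = - \frac{3679263}{14749984}$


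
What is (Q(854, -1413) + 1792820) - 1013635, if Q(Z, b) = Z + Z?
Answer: 780893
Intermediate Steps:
Q(Z, b) = 2*Z
(Q(854, -1413) + 1792820) - 1013635 = (2*854 + 1792820) - 1013635 = (1708 + 1792820) - 1013635 = 1794528 - 1013635 = 780893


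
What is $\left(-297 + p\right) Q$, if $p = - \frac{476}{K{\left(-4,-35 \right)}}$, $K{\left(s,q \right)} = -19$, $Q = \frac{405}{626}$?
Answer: $- \frac{2092635}{11894} \approx -175.94$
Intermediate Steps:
$Q = \frac{405}{626}$ ($Q = 405 \cdot \frac{1}{626} = \frac{405}{626} \approx 0.64697$)
$p = \frac{476}{19}$ ($p = - \frac{476}{-19} = \left(-476\right) \left(- \frac{1}{19}\right) = \frac{476}{19} \approx 25.053$)
$\left(-297 + p\right) Q = \left(-297 + \frac{476}{19}\right) \frac{405}{626} = \left(- \frac{5167}{19}\right) \frac{405}{626} = - \frac{2092635}{11894}$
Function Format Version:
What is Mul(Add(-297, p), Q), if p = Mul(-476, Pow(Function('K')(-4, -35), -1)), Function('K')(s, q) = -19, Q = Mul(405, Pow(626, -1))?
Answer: Rational(-2092635, 11894) ≈ -175.94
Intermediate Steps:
Q = Rational(405, 626) (Q = Mul(405, Rational(1, 626)) = Rational(405, 626) ≈ 0.64697)
p = Rational(476, 19) (p = Mul(-476, Pow(-19, -1)) = Mul(-476, Rational(-1, 19)) = Rational(476, 19) ≈ 25.053)
Mul(Add(-297, p), Q) = Mul(Add(-297, Rational(476, 19)), Rational(405, 626)) = Mul(Rational(-5167, 19), Rational(405, 626)) = Rational(-2092635, 11894)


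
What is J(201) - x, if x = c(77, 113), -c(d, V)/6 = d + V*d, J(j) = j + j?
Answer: 53070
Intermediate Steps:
J(j) = 2*j
c(d, V) = -6*d - 6*V*d (c(d, V) = -6*(d + V*d) = -6*d - 6*V*d)
x = -52668 (x = -6*77*(1 + 113) = -6*77*114 = -52668)
J(201) - x = 2*201 - 1*(-52668) = 402 + 52668 = 53070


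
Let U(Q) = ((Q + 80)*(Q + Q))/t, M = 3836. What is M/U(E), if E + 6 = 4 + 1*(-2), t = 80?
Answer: -9590/19 ≈ -504.74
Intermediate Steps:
E = -4 (E = -6 + (4 + 1*(-2)) = -6 + (4 - 2) = -6 + 2 = -4)
U(Q) = Q*(80 + Q)/40 (U(Q) = ((Q + 80)*(Q + Q))/80 = ((80 + Q)*(2*Q))*(1/80) = (2*Q*(80 + Q))*(1/80) = Q*(80 + Q)/40)
M/U(E) = 3836/(((1/40)*(-4)*(80 - 4))) = 3836/(((1/40)*(-4)*76)) = 3836/(-38/5) = 3836*(-5/38) = -9590/19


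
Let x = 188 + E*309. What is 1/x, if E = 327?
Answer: 1/101231 ≈ 9.8784e-6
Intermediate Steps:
x = 101231 (x = 188 + 327*309 = 188 + 101043 = 101231)
1/x = 1/101231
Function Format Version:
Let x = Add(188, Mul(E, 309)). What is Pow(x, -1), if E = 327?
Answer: Rational(1, 101231) ≈ 9.8784e-6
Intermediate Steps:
x = 101231 (x = Add(188, Mul(327, 309)) = Add(188, 101043) = 101231)
Pow(x, -1) = Pow(101231, -1) = Rational(1, 101231)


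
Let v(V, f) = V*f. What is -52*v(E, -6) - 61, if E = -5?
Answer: -1621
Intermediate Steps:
-52*v(E, -6) - 61 = -(-260)*(-6) - 61 = -52*30 - 61 = -1560 - 61 = -1621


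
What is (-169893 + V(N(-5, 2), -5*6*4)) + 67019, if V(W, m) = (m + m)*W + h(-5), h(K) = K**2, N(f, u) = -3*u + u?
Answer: -101889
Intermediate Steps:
N(f, u) = -2*u
V(W, m) = 25 + 2*W*m (V(W, m) = (m + m)*W + (-5)**2 = (2*m)*W + 25 = 2*W*m + 25 = 25 + 2*W*m)
(-169893 + V(N(-5, 2), -5*6*4)) + 67019 = (-169893 + (25 + 2*(-2*2)*(-5*6*4))) + 67019 = (-169893 + (25 + 2*(-4)*(-30*4))) + 67019 = (-169893 + (25 + 2*(-4)*(-120))) + 67019 = (-169893 + (25 + 960)) + 67019 = (-169893 + 985) + 67019 = -168908 + 67019 = -101889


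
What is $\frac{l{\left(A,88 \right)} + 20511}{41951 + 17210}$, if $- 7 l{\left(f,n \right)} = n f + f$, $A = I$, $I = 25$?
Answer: $\frac{141352}{414127} \approx 0.34133$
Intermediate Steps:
$A = 25$
$l{\left(f,n \right)} = - \frac{f}{7} - \frac{f n}{7}$ ($l{\left(f,n \right)} = - \frac{n f + f}{7} = - \frac{f n + f}{7} = - \frac{f + f n}{7} = - \frac{f}{7} - \frac{f n}{7}$)
$\frac{l{\left(A,88 \right)} + 20511}{41951 + 17210} = \frac{\left(- \frac{1}{7}\right) 25 \left(1 + 88\right) + 20511}{41951 + 17210} = \frac{\left(- \frac{1}{7}\right) 25 \cdot 89 + 20511}{59161} = \left(- \frac{2225}{7} + 20511\right) \frac{1}{59161} = \frac{141352}{7} \cdot \frac{1}{59161} = \frac{141352}{414127}$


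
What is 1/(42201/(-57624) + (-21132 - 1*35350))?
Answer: -19208/1084920323 ≈ -1.7705e-5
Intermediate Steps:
1/(42201/(-57624) + (-21132 - 1*35350)) = 1/(42201*(-1/57624) + (-21132 - 35350)) = 1/(-14067/19208 - 56482) = 1/(-1084920323/19208) = -19208/1084920323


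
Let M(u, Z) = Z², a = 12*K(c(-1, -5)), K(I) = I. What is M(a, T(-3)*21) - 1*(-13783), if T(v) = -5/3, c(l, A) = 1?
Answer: 15008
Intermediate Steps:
T(v) = -5/3 (T(v) = -5*⅓ = -5/3)
a = 12 (a = 12*1 = 12)
M(a, T(-3)*21) - 1*(-13783) = (-5/3*21)² - 1*(-13783) = (-35)² + 13783 = 1225 + 13783 = 15008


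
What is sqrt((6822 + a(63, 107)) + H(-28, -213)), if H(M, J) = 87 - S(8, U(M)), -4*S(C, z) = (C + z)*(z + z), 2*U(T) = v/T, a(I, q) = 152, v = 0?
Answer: sqrt(7061) ≈ 84.030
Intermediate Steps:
U(T) = 0 (U(T) = (0/T)/2 = (1/2)*0 = 0)
S(C, z) = -z*(C + z)/2 (S(C, z) = -(C + z)*(z + z)/4 = -(C + z)*2*z/4 = -z*(C + z)/2)
H(M, J) = 87 (H(M, J) = 87 - (-1)*0*(8 + 0)/2 = 87 - (-1)*0*8/2 = 87 - 1*0 = 87 + 0 = 87)
sqrt((6822 + a(63, 107)) + H(-28, -213)) = sqrt((6822 + 152) + 87) = sqrt(6974 + 87) = sqrt(7061)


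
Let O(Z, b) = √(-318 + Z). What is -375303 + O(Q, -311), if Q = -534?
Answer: -375303 + 2*I*√213 ≈ -3.753e+5 + 29.189*I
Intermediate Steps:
-375303 + O(Q, -311) = -375303 + √(-318 - 534) = -375303 + √(-852) = -375303 + 2*I*√213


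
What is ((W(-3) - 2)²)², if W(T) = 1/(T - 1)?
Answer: 6561/256 ≈ 25.629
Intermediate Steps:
W(T) = 1/(-1 + T)
((W(-3) - 2)²)² = ((1/(-1 - 3) - 2)²)² = ((1/(-4) - 2)²)² = ((-¼ - 2)²)² = ((-9/4)²)² = (81/16)² = 6561/256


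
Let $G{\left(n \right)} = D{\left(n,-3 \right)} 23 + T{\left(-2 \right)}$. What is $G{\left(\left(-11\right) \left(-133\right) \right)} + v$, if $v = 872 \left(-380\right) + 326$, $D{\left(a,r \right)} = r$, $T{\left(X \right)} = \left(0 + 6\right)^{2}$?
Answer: $-331067$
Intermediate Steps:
$T{\left(X \right)} = 36$ ($T{\left(X \right)} = 6^{2} = 36$)
$v = -331034$ ($v = -331360 + 326 = -331034$)
$G{\left(n \right)} = -33$ ($G{\left(n \right)} = \left(-3\right) 23 + 36 = -69 + 36 = -33$)
$G{\left(\left(-11\right) \left(-133\right) \right)} + v = -33 - 331034 = -331067$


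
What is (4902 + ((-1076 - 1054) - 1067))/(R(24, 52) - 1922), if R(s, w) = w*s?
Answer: -1705/674 ≈ -2.5297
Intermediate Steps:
R(s, w) = s*w
(4902 + ((-1076 - 1054) - 1067))/(R(24, 52) - 1922) = (4902 + ((-1076 - 1054) - 1067))/(24*52 - 1922) = (4902 + (-2130 - 1067))/(1248 - 1922) = (4902 - 3197)/(-674) = 1705*(-1/674) = -1705/674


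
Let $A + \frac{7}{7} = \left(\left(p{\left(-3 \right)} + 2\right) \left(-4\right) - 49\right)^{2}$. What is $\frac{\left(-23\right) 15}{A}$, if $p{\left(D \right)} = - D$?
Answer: $- \frac{69}{952} \approx -0.072479$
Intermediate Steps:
$A = 4760$ ($A = -1 + \left(\left(\left(-1\right) \left(-3\right) + 2\right) \left(-4\right) - 49\right)^{2} = -1 + \left(\left(3 + 2\right) \left(-4\right) - 49\right)^{2} = -1 + \left(5 \left(-4\right) - 49\right)^{2} = -1 + \left(-20 - 49\right)^{2} = -1 + \left(-69\right)^{2} = -1 + 4761 = 4760$)
$\frac{\left(-23\right) 15}{A} = \frac{\left(-23\right) 15}{4760} = \left(-345\right) \frac{1}{4760} = - \frac{69}{952}$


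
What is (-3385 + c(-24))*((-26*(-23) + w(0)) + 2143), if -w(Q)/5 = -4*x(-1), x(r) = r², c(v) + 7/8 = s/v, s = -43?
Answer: -112121449/12 ≈ -9.3435e+6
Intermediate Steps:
c(v) = -7/8 - 43/v
w(Q) = 20 (w(Q) = -(-20)*(-1)² = -(-20) = -5*(-4) = 20)
(-3385 + c(-24))*((-26*(-23) + w(0)) + 2143) = (-3385 + (-7/8 - 43/(-24)))*((-26*(-23) + 20) + 2143) = (-3385 + (-7/8 - 43*(-1/24)))*((598 + 20) + 2143) = (-3385 + (-7/8 + 43/24))*(618 + 2143) = (-3385 + 11/12)*2761 = -40609/12*2761 = -112121449/12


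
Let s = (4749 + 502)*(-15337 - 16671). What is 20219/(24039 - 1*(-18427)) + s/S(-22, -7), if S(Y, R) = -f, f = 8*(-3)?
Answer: -892178792309/127398 ≈ -7.0031e+6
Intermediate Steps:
f = -24
S(Y, R) = 24 (S(Y, R) = -1*(-24) = 24)
s = -168074008 (s = 5251*(-32008) = -168074008)
20219/(24039 - 1*(-18427)) + s/S(-22, -7) = 20219/(24039 - 1*(-18427)) - 168074008/24 = 20219/(24039 + 18427) - 168074008*1/24 = 20219/42466 - 21009251/3 = -892178792309/127398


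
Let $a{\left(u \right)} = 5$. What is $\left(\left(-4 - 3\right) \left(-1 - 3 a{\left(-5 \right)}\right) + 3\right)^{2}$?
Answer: $13225$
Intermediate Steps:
$\left(\left(-4 - 3\right) \left(-1 - 3 a{\left(-5 \right)}\right) + 3\right)^{2} = \left(\left(-4 - 3\right) \left(-1 - 15\right) + 3\right)^{2} = \left(\left(-7\right) \left(-16\right) + 3\right)^{2} = \left(112 + 3\right)^{2} = 115^{2} = 13225$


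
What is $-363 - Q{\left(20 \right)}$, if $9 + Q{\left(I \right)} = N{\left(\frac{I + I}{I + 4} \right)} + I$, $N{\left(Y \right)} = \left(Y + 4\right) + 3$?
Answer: $- \frac{1148}{3} \approx -382.67$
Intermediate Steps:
$N{\left(Y \right)} = 7 + Y$ ($N{\left(Y \right)} = \left(4 + Y\right) + 3 = 7 + Y$)
$Q{\left(I \right)} = -2 + I + \frac{2 I}{4 + I}$ ($Q{\left(I \right)} = -9 + \left(\left(7 + \frac{I + I}{I + 4}\right) + I\right) = -9 + \left(\left(7 + \frac{2 I}{4 + I}\right) + I\right) = -9 + \left(7 + I + \frac{2 I}{4 + I}\right) = -2 + I + \frac{2 I}{4 + I}$)
$-363 - Q{\left(20 \right)} = -363 - \frac{-8 + 20^{2} + 4 \cdot 20}{4 + 20} = -363 - \frac{-8 + 400 + 80}{24} = -363 - \frac{1}{24} \cdot 472 = -363 - \frac{59}{3} = - \frac{1148}{3}$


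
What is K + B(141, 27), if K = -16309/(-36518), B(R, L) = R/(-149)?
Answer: -2718997/5441182 ≈ -0.49971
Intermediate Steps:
B(R, L) = -R/149 (B(R, L) = R*(-1/149) = -R/149)
K = 16309/36518 (K = -16309*(-1/36518) = 16309/36518 ≈ 0.44660)
K + B(141, 27) = 16309/36518 - 1/149*141 = 16309/36518 - 141/149 = -2718997/5441182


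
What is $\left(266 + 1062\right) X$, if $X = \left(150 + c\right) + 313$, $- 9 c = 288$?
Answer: $572368$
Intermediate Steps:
$c = -32$ ($c = \left(- \frac{1}{9}\right) 288 = -32$)
$X = 431$ ($X = \left(150 - 32\right) + 313 = 118 + 313 = 431$)
$\left(266 + 1062\right) X = \left(266 + 1062\right) 431 = 1328 \cdot 431 = 572368$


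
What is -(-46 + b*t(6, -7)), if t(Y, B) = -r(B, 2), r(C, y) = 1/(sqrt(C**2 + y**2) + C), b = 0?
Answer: 46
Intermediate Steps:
r(C, y) = 1/(C + sqrt(C**2 + y**2))
t(Y, B) = -1/(B + sqrt(4 + B**2)) (t(Y, B) = -1/(B + sqrt(B**2 + 2**2)) = -1/(B + sqrt(B**2 + 4)) = -1/(B + sqrt(4 + B**2)))
-(-46 + b*t(6, -7)) = -(-46 + 0*(-1/(-7 + sqrt(4 + (-7)**2)))) = -(-46 + 0*(-1/(-7 + sqrt(4 + 49)))) = -(-46 + 0*(-1/(-7 + sqrt(53)))) = -(-46 + 0) = -1*(-46) = 46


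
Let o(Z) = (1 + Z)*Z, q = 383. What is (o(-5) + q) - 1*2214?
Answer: -1811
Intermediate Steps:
o(Z) = Z*(1 + Z)
(o(-5) + q) - 1*2214 = (-5*(1 - 5) + 383) - 1*2214 = (-5*(-4) + 383) - 2214 = (20 + 383) - 2214 = 403 - 2214 = -1811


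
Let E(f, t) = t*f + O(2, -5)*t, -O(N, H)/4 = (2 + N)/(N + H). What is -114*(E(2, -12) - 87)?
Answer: 19950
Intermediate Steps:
O(N, H) = -4*(2 + N)/(H + N) (O(N, H) = -4*(2 + N)/(N + H) = -4*(2 + N)/(H + N))
E(f, t) = 16*t/3 + f*t (E(f, t) = t*f + (4*(-2 - 1*2)/(-5 + 2))*t = f*t + (4*(-2 - 2)/(-3))*t = f*t + (4*(-1/3)*(-4))*t = f*t + 16*t/3 = 16*t/3 + f*t)
-114*(E(2, -12) - 87) = -114*((1/3)*(-12)*(16 + 3*2) - 87) = -114*((1/3)*(-12)*(16 + 6) - 87) = -114*((1/3)*(-12)*22 - 87) = -114*(-88 - 87) = -114*(-175) = 19950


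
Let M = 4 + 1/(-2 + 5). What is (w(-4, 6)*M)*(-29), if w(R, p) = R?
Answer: 1508/3 ≈ 502.67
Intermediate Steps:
M = 13/3 (M = 4 + 1/3 = 4 + 1*(⅓) = 4 + ⅓ = 13/3 ≈ 4.3333)
(w(-4, 6)*M)*(-29) = -4*13/3*(-29) = -52/3*(-29) = 1508/3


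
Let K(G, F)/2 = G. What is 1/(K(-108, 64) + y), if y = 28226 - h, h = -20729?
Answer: 1/48739 ≈ 2.0517e-5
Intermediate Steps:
K(G, F) = 2*G
y = 48955 (y = 28226 - 1*(-20729) = 28226 + 20729 = 48955)
1/(K(-108, 64) + y) = 1/(2*(-108) + 48955) = 1/(-216 + 48955) = 1/48739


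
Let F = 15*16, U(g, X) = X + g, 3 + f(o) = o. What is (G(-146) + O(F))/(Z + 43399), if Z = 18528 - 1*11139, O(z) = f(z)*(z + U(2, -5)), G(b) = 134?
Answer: 56303/50788 ≈ 1.1086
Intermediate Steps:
f(o) = -3 + o
F = 240
O(z) = (-3 + z)**2 (O(z) = (-3 + z)*(z + (-5 + 2)) = (-3 + z)*(z - 3) = (-3 + z)*(-3 + z) = (-3 + z)**2)
Z = 7389 (Z = 18528 - 11139 = 7389)
(G(-146) + O(F))/(Z + 43399) = (134 + (-3 + 240)**2)/(7389 + 43399) = (134 + 237**2)/50788 = (134 + 56169)*(1/50788) = 56303*(1/50788) = 56303/50788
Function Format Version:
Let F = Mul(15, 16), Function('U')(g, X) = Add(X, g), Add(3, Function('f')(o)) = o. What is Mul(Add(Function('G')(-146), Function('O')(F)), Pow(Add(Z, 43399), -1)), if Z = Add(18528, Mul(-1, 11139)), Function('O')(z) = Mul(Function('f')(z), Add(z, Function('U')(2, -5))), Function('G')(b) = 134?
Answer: Rational(56303, 50788) ≈ 1.1086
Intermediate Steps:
Function('f')(o) = Add(-3, o)
F = 240
Function('O')(z) = Pow(Add(-3, z), 2) (Function('O')(z) = Mul(Add(-3, z), Add(z, Add(-5, 2))) = Mul(Add(-3, z), Add(z, -3)) = Mul(Add(-3, z), Add(-3, z)) = Pow(Add(-3, z), 2))
Z = 7389 (Z = Add(18528, -11139) = 7389)
Mul(Add(Function('G')(-146), Function('O')(F)), Pow(Add(Z, 43399), -1)) = Mul(Add(134, Pow(Add(-3, 240), 2)), Pow(Add(7389, 43399), -1)) = Mul(Add(134, Pow(237, 2)), Pow(50788, -1)) = Mul(Add(134, 56169), Rational(1, 50788)) = Mul(56303, Rational(1, 50788)) = Rational(56303, 50788)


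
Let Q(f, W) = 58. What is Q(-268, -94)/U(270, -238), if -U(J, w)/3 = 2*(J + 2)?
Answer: -29/816 ≈ -0.035539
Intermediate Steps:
U(J, w) = -12 - 6*J (U(J, w) = -6*(J + 2) = -6*(2 + J) = -3*(4 + 2*J) = -12 - 6*J)
Q(-268, -94)/U(270, -238) = 58/(-12 - 6*270) = 58/(-12 - 1620) = 58/(-1632) = 58*(-1/1632) = -29/816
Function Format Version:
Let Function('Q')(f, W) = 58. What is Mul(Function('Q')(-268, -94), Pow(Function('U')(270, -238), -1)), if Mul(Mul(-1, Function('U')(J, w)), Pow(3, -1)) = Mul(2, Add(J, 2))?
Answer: Rational(-29, 816) ≈ -0.035539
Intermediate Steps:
Function('U')(J, w) = Add(-12, Mul(-6, J)) (Function('U')(J, w) = Mul(-3, Mul(2, Add(J, 2))) = Mul(-3, Mul(2, Add(2, J))) = Mul(-3, Add(4, Mul(2, J))) = Add(-12, Mul(-6, J)))
Mul(Function('Q')(-268, -94), Pow(Function('U')(270, -238), -1)) = Mul(58, Pow(Add(-12, Mul(-6, 270)), -1)) = Mul(58, Pow(Add(-12, -1620), -1)) = Mul(58, Pow(-1632, -1)) = Mul(58, Rational(-1, 1632)) = Rational(-29, 816)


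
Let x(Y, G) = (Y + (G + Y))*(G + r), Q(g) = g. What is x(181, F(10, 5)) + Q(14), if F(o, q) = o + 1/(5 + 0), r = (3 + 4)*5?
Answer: 420936/25 ≈ 16837.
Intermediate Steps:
r = 35 (r = 7*5 = 35)
F(o, q) = ⅕ + o (F(o, q) = o + 1/5 = o + ⅕ = ⅕ + o)
x(Y, G) = (35 + G)*(G + 2*Y) (x(Y, G) = (Y + (G + Y))*(G + 35) = (G + 2*Y)*(35 + G) = (35 + G)*(G + 2*Y))
x(181, F(10, 5)) + Q(14) = ((⅕ + 10)² + 35*(⅕ + 10) + 70*181 + 2*(⅕ + 10)*181) + 14 = ((51/5)² + 35*(51/5) + 12670 + 2*(51/5)*181) + 14 = (2601/25 + 357 + 12670 + 18462/5) + 14 = 420586/25 + 14 = 420936/25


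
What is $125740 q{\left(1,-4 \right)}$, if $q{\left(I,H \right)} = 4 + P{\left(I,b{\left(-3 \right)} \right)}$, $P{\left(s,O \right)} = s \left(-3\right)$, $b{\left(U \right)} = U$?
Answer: $125740$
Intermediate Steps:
$P{\left(s,O \right)} = - 3 s$
$q{\left(I,H \right)} = 4 - 3 I$
$125740 q{\left(1,-4 \right)} = 125740 \left(4 - 3\right) = 125740 \cdot 1 = 125740$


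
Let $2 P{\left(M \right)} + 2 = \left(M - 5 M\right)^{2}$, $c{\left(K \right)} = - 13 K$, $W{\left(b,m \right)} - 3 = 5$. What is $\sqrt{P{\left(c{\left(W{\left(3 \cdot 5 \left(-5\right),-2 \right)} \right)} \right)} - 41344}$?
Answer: $\sqrt{45183} \approx 212.56$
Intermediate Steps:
$W{\left(b,m \right)} = 8$ ($W{\left(b,m \right)} = 3 + 5 = 8$)
$P{\left(M \right)} = -1 + 8 M^{2}$ ($P{\left(M \right)} = -1 + \frac{\left(M - 5 M\right)^{2}}{2} = -1 + \frac{\left(- 4 M\right)^{2}}{2} = -1 + \frac{16 M^{2}}{2} = -1 + 8 M^{2}$)
$\sqrt{P{\left(c{\left(W{\left(3 \cdot 5 \left(-5\right),-2 \right)} \right)} \right)} - 41344} = \sqrt{\left(-1 + 8 \left(\left(-13\right) 8\right)^{2}\right) - 41344} = \sqrt{\left(-1 + 8 \left(-104\right)^{2}\right) - 41344} = \sqrt{\left(-1 + 8 \cdot 10816\right) - 41344} = \sqrt{\left(-1 + 86528\right) - 41344} = \sqrt{86527 - 41344} = \sqrt{45183}$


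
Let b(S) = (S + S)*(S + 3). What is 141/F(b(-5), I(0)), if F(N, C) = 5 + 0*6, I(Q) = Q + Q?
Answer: 141/5 ≈ 28.200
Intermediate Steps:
I(Q) = 2*Q
b(S) = 2*S*(3 + S) (b(S) = (2*S)*(3 + S) = 2*S*(3 + S))
F(N, C) = 5 (F(N, C) = 5 + 0 = 5)
141/F(b(-5), I(0)) = 141/5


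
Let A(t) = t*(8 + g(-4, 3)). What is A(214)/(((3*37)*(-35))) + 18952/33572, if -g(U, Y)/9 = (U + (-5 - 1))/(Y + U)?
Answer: 23669642/4658115 ≈ 5.0814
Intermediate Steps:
g(U, Y) = -9*(-6 + U)/(U + Y) (g(U, Y) = -9*(U + (-5 - 1))/(Y + U) = -9*(U - 6)/(U + Y) = -9*(-6 + U)/(U + Y))
A(t) = -82*t (A(t) = t*(8 + 9*(6 - 1*(-4))/(-4 + 3)) = t*(8 + 9*(6 + 4)/(-1)) = t*(8 + 9*(-1)*10) = t*(8 - 90) = t*(-82) = -82*t)
A(214)/(((3*37)*(-35))) + 18952/33572 = (-82*214)/(((3*37)*(-35))) + 18952/33572 = -17548/(111*(-35)) + 18952*(1/33572) = -17548/(-3885) + 4738/8393 = -17548*(-1/3885) + 4738/8393 = 17548/3885 + 4738/8393 = 23669642/4658115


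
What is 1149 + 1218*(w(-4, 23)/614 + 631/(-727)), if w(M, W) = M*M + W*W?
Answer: 261791790/223189 ≈ 1173.0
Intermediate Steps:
w(M, W) = M² + W²
1149 + 1218*(w(-4, 23)/614 + 631/(-727)) = 1149 + 1218*(((-4)² + 23²)/614 + 631/(-727)) = 1149 + 1218*((16 + 529)*(1/614) + 631*(-1/727)) = 1149 + 1218*(545*(1/614) - 631/727) = 1149 + 1218*(545/614 - 631/727) = 1149 + 1218*(8781/446378) = 1149 + 5347629/223189 = 261791790/223189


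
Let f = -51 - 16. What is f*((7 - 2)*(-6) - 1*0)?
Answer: 2010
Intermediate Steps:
f = -67
f*((7 - 2)*(-6) - 1*0) = -67*((7 - 2)*(-6) - 1*0) = -67*(5*(-6) + 0) = -67*(-30 + 0) = -67*(-30) = 2010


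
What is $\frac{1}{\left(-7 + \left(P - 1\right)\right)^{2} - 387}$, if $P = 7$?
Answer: $- \frac{1}{386} \approx -0.0025907$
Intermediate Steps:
$\frac{1}{\left(-7 + \left(P - 1\right)\right)^{2} - 387} = \frac{1}{\left(-7 + \left(7 - 1\right)\right)^{2} - 387} = \frac{1}{\left(-7 + 6\right)^{2} - 387} = \frac{1}{\left(-1\right)^{2} - 387} = \frac{1}{1 - 387} = \frac{1}{-386} = - \frac{1}{386}$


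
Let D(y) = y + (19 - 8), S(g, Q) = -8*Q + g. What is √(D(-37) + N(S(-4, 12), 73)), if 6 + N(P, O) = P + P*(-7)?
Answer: 2*√142 ≈ 23.833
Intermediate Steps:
S(g, Q) = g - 8*Q
N(P, O) = -6 - 6*P (N(P, O) = -6 + (P + P*(-7)) = -6 + (P - 7*P) = -6 - 6*P)
D(y) = 11 + y (D(y) = y + 11 = 11 + y)
√(D(-37) + N(S(-4, 12), 73)) = √((11 - 37) + (-6 - 6*(-4 - 8*12))) = √(-26 + (-6 - 6*(-4 - 96))) = √(-26 + (-6 - 6*(-100))) = √(-26 + (-6 + 600)) = √(-26 + 594) = √568 = 2*√142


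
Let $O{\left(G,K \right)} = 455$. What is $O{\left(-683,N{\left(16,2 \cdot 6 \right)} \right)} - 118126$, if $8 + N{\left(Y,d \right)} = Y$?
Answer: $-117671$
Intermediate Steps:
$N{\left(Y,d \right)} = -8 + Y$
$O{\left(-683,N{\left(16,2 \cdot 6 \right)} \right)} - 118126 = 455 - 118126 = -117671$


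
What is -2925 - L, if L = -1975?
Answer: -950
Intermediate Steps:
-2925 - L = -2925 - 1*(-1975) = -2925 + 1975 = -950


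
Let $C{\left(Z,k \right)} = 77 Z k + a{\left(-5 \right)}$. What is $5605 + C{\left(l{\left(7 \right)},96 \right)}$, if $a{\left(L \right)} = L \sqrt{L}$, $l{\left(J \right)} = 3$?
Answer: $27781 - 5 i \sqrt{5} \approx 27781.0 - 11.18 i$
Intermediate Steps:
$a{\left(L \right)} = L^{\frac{3}{2}}$
$C{\left(Z,k \right)} = - 5 i \sqrt{5} + 77 Z k$ ($C{\left(Z,k \right)} = 77 Z k + \left(-5\right)^{\frac{3}{2}} = 77 Z k - 5 i \sqrt{5} = - 5 i \sqrt{5} + 77 Z k$)
$5605 + C{\left(l{\left(7 \right)},96 \right)} = 5605 + \left(- 5 i \sqrt{5} + 77 \cdot 3 \cdot 96\right) = 5605 + \left(- 5 i \sqrt{5} + 22176\right) = 5605 + \left(22176 - 5 i \sqrt{5}\right) = 27781 - 5 i \sqrt{5}$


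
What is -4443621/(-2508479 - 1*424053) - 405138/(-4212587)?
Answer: 19907220206943/12353546180284 ≈ 1.6115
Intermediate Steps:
-4443621/(-2508479 - 1*424053) - 405138/(-4212587) = -4443621/(-2508479 - 424053) - 405138*(-1/4212587) = -4443621/(-2932532) + 405138/4212587 = -4443621*(-1/2932532) + 405138/4212587 = 4443621/2932532 + 405138/4212587 = 19907220206943/12353546180284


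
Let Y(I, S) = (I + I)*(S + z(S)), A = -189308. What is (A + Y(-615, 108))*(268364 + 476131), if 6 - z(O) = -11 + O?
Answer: -156506249910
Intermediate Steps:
z(O) = 17 - O (z(O) = 6 - (-11 + O) = 6 + (11 - O) = 17 - O)
Y(I, S) = 34*I (Y(I, S) = (I + I)*(S + (17 - S)) = (2*I)*17 = 34*I)
(A + Y(-615, 108))*(268364 + 476131) = (-189308 + 34*(-615))*(268364 + 476131) = (-189308 - 20910)*744495 = -210218*744495 = -156506249910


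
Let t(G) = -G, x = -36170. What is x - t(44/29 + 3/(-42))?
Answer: -14684433/406 ≈ -36169.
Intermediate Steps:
x - t(44/29 + 3/(-42)) = -36170 - (-1)*(44/29 + 3/(-42)) = -36170 - (-1)*(44*(1/29) + 3*(-1/42)) = -36170 - (-1)*(44/29 - 1/14) = -36170 - (-1)*587/406 = -36170 - 1*(-587/406) = -36170 + 587/406 = -14684433/406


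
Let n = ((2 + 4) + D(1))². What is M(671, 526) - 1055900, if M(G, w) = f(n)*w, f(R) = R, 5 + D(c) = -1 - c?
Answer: -1055374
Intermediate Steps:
D(c) = -6 - c (D(c) = -5 + (-1 - c) = -6 - c)
n = 1 (n = ((2 + 4) + (-6 - 1*1))² = (6 + (-6 - 1))² = (6 - 7)² = (-1)² = 1)
M(G, w) = w (M(G, w) = 1*w = w)
M(671, 526) - 1055900 = 526 - 1055900 = -1055374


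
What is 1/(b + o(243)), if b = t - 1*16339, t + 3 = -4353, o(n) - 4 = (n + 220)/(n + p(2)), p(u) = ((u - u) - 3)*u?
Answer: -237/4903304 ≈ -4.8335e-5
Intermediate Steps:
p(u) = -3*u (p(u) = (0 - 3)*u = -3*u)
o(n) = 4 + (220 + n)/(-6 + n) (o(n) = 4 + (n + 220)/(n - 3*2) = 4 + (220 + n)/(n - 6) = 4 + (220 + n)/(-6 + n))
t = -4356 (t = -3 - 4353 = -4356)
b = -20695 (b = -4356 - 1*16339 = -4356 - 16339 = -20695)
1/(b + o(243)) = 1/(-20695 + (196 + 5*243)/(-6 + 243)) = 1/(-20695 + (196 + 1215)/237) = 1/(-20695 + (1/237)*1411) = 1/(-20695 + 1411/237) = 1/(-4903304/237) = -237/4903304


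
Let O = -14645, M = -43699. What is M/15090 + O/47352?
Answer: -381704683/119090280 ≈ -3.2052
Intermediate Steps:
M/15090 + O/47352 = -43699/15090 - 14645/47352 = -381704683/119090280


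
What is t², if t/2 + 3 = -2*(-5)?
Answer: 196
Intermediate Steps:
t = 14 (t = -6 + 2*(-2*(-5)) = -6 + 2*10 = -6 + 20 = 14)
t² = 14² = 196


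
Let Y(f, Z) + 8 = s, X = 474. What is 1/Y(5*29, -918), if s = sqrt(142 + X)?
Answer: 1/69 + sqrt(154)/276 ≈ 0.059455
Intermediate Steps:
s = 2*sqrt(154) (s = sqrt(142 + 474) = sqrt(616) = 2*sqrt(154) ≈ 24.819)
Y(f, Z) = -8 + 2*sqrt(154)
1/Y(5*29, -918) = 1/(-8 + 2*sqrt(154))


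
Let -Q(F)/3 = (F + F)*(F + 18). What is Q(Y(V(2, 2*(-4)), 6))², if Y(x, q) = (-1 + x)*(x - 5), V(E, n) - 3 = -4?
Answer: 4665600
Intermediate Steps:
V(E, n) = -1 (V(E, n) = 3 - 4 = -1)
Y(x, q) = (-1 + x)*(-5 + x)
Q(F) = -6*F*(18 + F) (Q(F) = -3*(F + F)*(F + 18) = -3*2*F*(18 + F) = -6*F*(18 + F))
Q(Y(V(2, 2*(-4)), 6))² = (-6*(5 + (-1)² - 6*(-1))*(18 + (5 + (-1)² - 6*(-1))))² = (-6*(5 + 1 + 6)*(18 + (5 + 1 + 6)))² = (-6*12*(18 + 12))² = (-6*12*30)² = (-2160)² = 4665600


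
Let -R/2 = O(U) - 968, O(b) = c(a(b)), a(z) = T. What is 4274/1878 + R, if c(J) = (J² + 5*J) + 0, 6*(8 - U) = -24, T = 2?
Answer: 1793749/939 ≈ 1910.3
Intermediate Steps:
U = 12 (U = 8 - ⅙*(-24) = 8 + 4 = 12)
a(z) = 2
c(J) = J² + 5*J
O(b) = 14 (O(b) = 2*(5 + 2) = 2*7 = 14)
R = 1908 (R = -2*(14 - 968) = -2*(-954) = 1908)
4274/1878 + R = 4274/1878 + 1908 = 4274*(1/1878) + 1908 = 2137/939 + 1908 = 1793749/939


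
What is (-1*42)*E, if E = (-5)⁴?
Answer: -26250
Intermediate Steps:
E = 625
(-1*42)*E = -1*42*625 = -42*625 = -26250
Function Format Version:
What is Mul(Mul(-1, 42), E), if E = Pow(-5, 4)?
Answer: -26250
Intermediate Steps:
E = 625
Mul(Mul(-1, 42), E) = Mul(Mul(-1, 42), 625) = Mul(-42, 625) = -26250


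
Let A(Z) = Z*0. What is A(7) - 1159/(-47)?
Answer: 1159/47 ≈ 24.660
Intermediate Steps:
A(Z) = 0
A(7) - 1159/(-47) = 0 - 1159/(-47) = 0 - 1159*(-1)/47 = 0 - 61*(-19/47) = 0 + 1159/47 = 1159/47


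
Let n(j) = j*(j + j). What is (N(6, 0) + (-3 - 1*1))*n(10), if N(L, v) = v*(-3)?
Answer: -800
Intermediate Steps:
N(L, v) = -3*v
n(j) = 2*j**2 (n(j) = j*(2*j) = 2*j**2)
(N(6, 0) + (-3 - 1*1))*n(10) = (-3*0 + (-3 - 1*1))*(2*10**2) = (0 + (-3 - 1))*(2*100) = (0 - 4)*200 = -4*200 = -800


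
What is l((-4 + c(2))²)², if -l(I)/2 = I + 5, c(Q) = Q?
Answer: 324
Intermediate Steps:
l(I) = -10 - 2*I (l(I) = -2*(I + 5) = -2*(5 + I) = -10 - 2*I)
l((-4 + c(2))²)² = (-10 - 2*(-4 + 2)²)² = (-10 - 2*(-2)²)² = (-10 - 2*4)² = (-10 - 8)² = (-18)² = 324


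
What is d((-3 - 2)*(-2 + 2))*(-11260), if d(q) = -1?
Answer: 11260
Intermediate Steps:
d((-3 - 2)*(-2 + 2))*(-11260) = -1*(-11260) = 11260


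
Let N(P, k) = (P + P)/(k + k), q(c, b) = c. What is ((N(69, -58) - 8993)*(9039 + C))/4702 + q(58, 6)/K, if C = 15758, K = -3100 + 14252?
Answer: -18032332333743/380166104 ≈ -47433.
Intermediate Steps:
K = 11152
N(P, k) = P/k (N(P, k) = (2*P)/((2*k)) = (2*P)*(1/(2*k)) = P/k)
((N(69, -58) - 8993)*(9039 + C))/4702 + q(58, 6)/K = ((69/(-58) - 8993)*(9039 + 15758))/4702 + 58/11152 = ((69*(-1/58) - 8993)*24797)*(1/4702) + 58*(1/11152) = ((-69/58 - 8993)*24797)*(1/4702) + 29/5576 = -521663/58*24797*(1/4702) + 29/5576 = -12935677411/58*1/4702 + 29/5576 = -12935677411/272716 + 29/5576 = -18032332333743/380166104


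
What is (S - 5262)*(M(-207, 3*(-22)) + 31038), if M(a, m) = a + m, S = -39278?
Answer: -1370273100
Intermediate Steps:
(S - 5262)*(M(-207, 3*(-22)) + 31038) = (-39278 - 5262)*((-207 + 3*(-22)) + 31038) = -44540*((-207 - 66) + 31038) = -44540*(-273 + 31038) = -44540*30765 = -1370273100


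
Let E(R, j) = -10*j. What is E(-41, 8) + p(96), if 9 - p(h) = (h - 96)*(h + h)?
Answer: -71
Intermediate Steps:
p(h) = 9 - 2*h*(-96 + h) (p(h) = 9 - (h - 96)*(h + h) = 9 - (-96 + h)*2*h = 9 - 2*h*(-96 + h))
E(-41, 8) + p(96) = -10*8 + (9 - 2*96**2 + 192*96) = -80 + (9 - 2*9216 + 18432) = -80 + (9 - 18432 + 18432) = -80 + 9 = -71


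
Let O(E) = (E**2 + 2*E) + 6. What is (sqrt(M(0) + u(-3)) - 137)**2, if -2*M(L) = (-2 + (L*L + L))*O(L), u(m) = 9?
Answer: (137 - sqrt(15))**2 ≈ 17723.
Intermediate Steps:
O(E) = 6 + E**2 + 2*E
M(L) = -(-2 + L + L**2)*(6 + L**2 + 2*L)/2 (M(L) = -(-2 + (L*L + L))*(6 + L**2 + 2*L)/2 = -(-2 + (L**2 + L))*(6 + L**2 + 2*L)/2 = -(-2 + (L + L**2))*(6 + L**2 + 2*L)/2 = -(-2 + L + L**2)*(6 + L**2 + 2*L)/2)
(sqrt(M(0) + u(-3)) - 137)**2 = (sqrt(-(-2 + 0 + 0**2)*(6 + 0**2 + 2*0)/2 + 9) - 137)**2 = (sqrt(-(-2 + 0 + 0)*(6 + 0 + 0)/2 + 9) - 137)**2 = (sqrt(-1/2*(-2)*6 + 9) - 137)**2 = (sqrt(6 + 9) - 137)**2 = (sqrt(15) - 137)**2 = (-137 + sqrt(15))**2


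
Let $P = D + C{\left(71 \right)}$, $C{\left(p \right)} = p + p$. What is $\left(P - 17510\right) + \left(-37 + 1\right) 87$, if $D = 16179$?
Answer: $-4321$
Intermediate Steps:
$C{\left(p \right)} = 2 p$
$P = 16321$ ($P = 16179 + 2 \cdot 71 = 16179 + 142 = 16321$)
$\left(P - 17510\right) + \left(-37 + 1\right) 87 = \left(16321 - 17510\right) + \left(-37 + 1\right) 87 = -1189 - 3132 = -4321$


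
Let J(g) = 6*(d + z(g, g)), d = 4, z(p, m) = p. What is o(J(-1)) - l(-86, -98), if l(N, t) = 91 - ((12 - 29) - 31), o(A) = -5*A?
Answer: -229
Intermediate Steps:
J(g) = 24 + 6*g (J(g) = 6*(4 + g) = 24 + 6*g)
l(N, t) = 139 (l(N, t) = 91 - (-17 - 31) = 91 - 1*(-48) = 91 + 48 = 139)
o(J(-1)) - l(-86, -98) = -5*(24 + 6*(-1)) - 1*139 = -5*(24 - 6) - 139 = -5*18 - 139 = -90 - 139 = -229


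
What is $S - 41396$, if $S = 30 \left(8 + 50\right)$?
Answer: $-39656$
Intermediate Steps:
$S = 1740$ ($S = 30 \cdot 58 = 1740$)
$S - 41396 = 1740 - 41396 = -39656$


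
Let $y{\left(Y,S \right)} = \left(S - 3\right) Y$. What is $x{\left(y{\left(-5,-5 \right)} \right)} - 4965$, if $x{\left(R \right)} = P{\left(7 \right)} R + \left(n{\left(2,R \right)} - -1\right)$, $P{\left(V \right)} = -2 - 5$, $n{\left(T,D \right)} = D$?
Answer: $-5204$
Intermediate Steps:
$y{\left(Y,S \right)} = Y \left(-3 + S\right)$ ($y{\left(Y,S \right)} = \left(-3 + S\right) Y = Y \left(-3 + S\right)$)
$P{\left(V \right)} = -7$ ($P{\left(V \right)} = -2 - 5 = -7$)
$x{\left(R \right)} = 1 - 6 R$ ($x{\left(R \right)} = - 7 R + \left(R - -1\right) = - 7 R + \left(R + 1\right) = - 7 R + \left(1 + R\right) = 1 - 6 R$)
$x{\left(y{\left(-5,-5 \right)} \right)} - 4965 = \left(1 - 6 \left(- 5 \left(-3 - 5\right)\right)\right) - 4965 = \left(1 - 6 \left(\left(-5\right) \left(-8\right)\right)\right) - 4965 = \left(1 - 240\right) - 4965 = -239 - 4965 = -5204$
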